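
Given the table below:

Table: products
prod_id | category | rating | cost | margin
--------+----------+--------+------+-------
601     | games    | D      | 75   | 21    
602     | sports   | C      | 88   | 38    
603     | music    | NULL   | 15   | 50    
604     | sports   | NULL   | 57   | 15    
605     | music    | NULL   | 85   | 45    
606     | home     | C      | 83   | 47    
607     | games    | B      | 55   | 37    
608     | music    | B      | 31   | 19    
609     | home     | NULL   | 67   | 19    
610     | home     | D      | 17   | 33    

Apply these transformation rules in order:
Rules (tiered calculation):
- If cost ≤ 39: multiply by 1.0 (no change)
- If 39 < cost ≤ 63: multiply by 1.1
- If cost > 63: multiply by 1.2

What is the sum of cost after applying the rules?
663.8

Step 1: Tier 1 (cost ≤ 39): 3 records, sum = 63 × 1.0 = 63.0
Step 2: Tier 2 (39 < cost ≤ 63): 2 records, sum = 112 × 1.1 = 123.2
Step 3: Tier 3 (cost > 63): 5 records, sum = 398 × 1.2 = 477.6
Step 4: Final sum = 63.0 + 123.2 + 477.6 = 663.8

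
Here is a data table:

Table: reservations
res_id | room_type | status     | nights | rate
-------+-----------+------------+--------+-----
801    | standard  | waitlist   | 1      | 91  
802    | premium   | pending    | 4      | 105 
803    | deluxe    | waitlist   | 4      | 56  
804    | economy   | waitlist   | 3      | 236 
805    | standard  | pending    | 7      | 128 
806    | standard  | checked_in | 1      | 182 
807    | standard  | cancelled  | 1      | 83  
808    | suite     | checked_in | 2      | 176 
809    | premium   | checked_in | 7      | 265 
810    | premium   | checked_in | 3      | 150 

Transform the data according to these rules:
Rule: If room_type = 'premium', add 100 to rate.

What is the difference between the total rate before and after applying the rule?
300

Step 1: Original sum of rate = 1472
Step 2: 3 records have room_type = 'premium'
Step 3: Each affected record changes by 100
Step 4: Total change = 3 × 100 = 300
Step 5: New sum = 1472 + 300 = 1772
Step 6: Difference = |1772 - 1472| = 300
        (Sum increased by 300)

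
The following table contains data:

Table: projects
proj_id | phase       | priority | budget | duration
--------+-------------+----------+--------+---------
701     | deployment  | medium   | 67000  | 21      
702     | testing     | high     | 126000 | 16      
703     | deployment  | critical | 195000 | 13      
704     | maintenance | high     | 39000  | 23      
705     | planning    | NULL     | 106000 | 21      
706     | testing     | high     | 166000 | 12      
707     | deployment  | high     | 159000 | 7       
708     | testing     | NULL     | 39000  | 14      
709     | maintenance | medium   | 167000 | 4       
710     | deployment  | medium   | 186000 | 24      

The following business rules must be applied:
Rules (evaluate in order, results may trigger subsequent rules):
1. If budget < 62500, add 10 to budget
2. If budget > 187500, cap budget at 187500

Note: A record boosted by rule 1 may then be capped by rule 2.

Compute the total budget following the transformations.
1242520

Step 1: Apply rule 1 to records with budget < 62500
  - 2 records get bonus of 10
  - Of these, 0 records then exceed 187500 and get capped
Step 2: Apply rule 2 to records with budget > 187500
  - 1 records (original) are capped
Step 3: Calculate final sum = 1242520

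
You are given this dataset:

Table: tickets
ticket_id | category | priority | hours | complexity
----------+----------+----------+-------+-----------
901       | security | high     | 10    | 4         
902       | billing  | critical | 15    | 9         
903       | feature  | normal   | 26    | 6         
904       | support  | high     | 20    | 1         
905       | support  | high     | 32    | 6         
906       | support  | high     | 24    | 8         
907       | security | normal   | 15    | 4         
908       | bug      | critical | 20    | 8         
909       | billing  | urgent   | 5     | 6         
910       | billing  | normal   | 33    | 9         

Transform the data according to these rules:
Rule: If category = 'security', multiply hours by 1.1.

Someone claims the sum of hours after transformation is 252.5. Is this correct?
No, the correct result is 202.5.

Step 1: Calculate the correct sum after transformation
Step 2: Apply multiplier 1.1 to records where category = 'security'
Step 3: Correct result = 202.5
Step 4: Claimed result = 252.5
Step 5: 202.5 ≠ 252.5
Conclusion: The claimed result is incorrect. The correct answer is 202.5.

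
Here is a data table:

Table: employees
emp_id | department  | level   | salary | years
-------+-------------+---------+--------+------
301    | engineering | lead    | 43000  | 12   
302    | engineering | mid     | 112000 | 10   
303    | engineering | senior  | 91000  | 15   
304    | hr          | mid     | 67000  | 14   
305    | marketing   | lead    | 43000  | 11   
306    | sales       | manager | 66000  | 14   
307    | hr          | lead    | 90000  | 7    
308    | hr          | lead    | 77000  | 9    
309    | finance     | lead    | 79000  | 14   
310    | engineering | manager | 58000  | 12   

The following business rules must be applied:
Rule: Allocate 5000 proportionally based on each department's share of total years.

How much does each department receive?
engineering: 2076.27, finance: 593.22, hr: 1271.19, marketing: 466.1, sales: 593.22

Step 1: Calculate total years = 118
Step 2: Calculate each department's proportion:
  engineering: 49/118 = 41.53% → 2076.27
  finance: 14/118 = 11.86% → 593.22
  hr: 30/118 = 25.42% → 1271.19
  marketing: 11/118 = 9.32% → 466.1
  sales: 14/118 = 11.86% → 593.22
Step 3: Verify: sum of allocations ≈ 5000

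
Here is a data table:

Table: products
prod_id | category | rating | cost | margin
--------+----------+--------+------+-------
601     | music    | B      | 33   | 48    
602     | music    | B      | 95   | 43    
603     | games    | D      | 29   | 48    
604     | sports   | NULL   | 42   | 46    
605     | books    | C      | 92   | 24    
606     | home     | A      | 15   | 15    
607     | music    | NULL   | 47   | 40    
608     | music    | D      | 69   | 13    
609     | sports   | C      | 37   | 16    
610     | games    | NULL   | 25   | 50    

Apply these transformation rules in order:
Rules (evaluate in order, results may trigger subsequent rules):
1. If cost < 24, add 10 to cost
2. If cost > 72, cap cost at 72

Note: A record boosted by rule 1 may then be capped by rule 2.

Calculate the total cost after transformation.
451

Step 1: Apply rule 1 to records with cost < 24
  - 1 records get bonus of 10
  - Of these, 0 records then exceed 72 and get capped
Step 2: Apply rule 2 to records with cost > 72
  - 2 records (original) are capped
Step 3: Calculate final sum = 451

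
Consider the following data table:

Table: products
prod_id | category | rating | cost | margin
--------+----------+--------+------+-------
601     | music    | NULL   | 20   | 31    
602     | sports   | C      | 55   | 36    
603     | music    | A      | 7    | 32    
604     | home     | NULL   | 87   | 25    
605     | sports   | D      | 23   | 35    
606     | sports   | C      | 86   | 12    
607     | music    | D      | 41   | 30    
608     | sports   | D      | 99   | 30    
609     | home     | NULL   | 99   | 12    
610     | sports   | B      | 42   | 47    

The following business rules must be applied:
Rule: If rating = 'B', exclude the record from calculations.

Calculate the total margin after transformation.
243

Step 1: Identify records where rating = 'B'
Step 2: The excluded records sum to 47
Step 3: Original total margin = 290
Step 4: Remaining total = 290 - 47 = 243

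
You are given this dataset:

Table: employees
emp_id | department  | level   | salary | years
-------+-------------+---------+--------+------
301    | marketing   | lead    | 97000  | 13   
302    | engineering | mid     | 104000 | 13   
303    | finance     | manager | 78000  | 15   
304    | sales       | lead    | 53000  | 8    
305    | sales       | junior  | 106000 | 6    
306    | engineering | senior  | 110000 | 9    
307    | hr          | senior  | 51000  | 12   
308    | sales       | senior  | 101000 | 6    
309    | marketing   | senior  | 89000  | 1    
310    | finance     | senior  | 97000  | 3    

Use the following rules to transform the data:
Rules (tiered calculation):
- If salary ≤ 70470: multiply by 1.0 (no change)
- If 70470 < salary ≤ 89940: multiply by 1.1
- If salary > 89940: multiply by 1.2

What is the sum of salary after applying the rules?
1025700.0

Step 1: Tier 1 (salary ≤ 70470): 2 records, sum = 104000 × 1.0 = 104000.0
Step 2: Tier 2 (70470 < salary ≤ 89940): 2 records, sum = 167000 × 1.1 = 183700.0
Step 3: Tier 3 (salary > 89940): 6 records, sum = 615000 × 1.2 = 738000.0
Step 4: Final sum = 104000.0 + 183700.0 + 738000.0 = 1025700.0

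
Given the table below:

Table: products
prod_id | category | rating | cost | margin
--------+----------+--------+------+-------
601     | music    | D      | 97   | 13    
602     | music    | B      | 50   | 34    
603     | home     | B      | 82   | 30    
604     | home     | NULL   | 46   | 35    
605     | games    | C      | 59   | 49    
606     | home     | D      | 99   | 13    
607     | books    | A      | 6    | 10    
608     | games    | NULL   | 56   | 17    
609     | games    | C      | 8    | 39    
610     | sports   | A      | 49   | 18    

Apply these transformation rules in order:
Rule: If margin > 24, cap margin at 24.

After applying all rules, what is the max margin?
24

Step 1: Original maximum margin = 49
Step 2: Apply cap at 24
Step 3: 5 records had margin > 24 and were capped
Step 4: Maximum after transformation = 24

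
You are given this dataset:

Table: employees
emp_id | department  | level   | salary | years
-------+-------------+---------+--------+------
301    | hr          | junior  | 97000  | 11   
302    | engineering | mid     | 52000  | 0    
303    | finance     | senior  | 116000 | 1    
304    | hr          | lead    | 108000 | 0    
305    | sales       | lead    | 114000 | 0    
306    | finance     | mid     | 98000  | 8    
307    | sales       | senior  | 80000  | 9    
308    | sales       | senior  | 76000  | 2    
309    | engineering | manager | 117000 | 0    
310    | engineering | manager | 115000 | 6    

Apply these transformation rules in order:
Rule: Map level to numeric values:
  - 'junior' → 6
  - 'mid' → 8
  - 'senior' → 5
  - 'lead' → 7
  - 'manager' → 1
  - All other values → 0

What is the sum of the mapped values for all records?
53

Step 1: Apply mapping to each record
Step 2: Count by status:
  'junior': 1 records × 6 = 6
  'mid': 2 records × 8 = 16
  'senior': 3 records × 5 = 15
  'lead': 2 records × 7 = 14
  'manager': 2 records × 1 = 2
Step 3: Sum all mapped values = 53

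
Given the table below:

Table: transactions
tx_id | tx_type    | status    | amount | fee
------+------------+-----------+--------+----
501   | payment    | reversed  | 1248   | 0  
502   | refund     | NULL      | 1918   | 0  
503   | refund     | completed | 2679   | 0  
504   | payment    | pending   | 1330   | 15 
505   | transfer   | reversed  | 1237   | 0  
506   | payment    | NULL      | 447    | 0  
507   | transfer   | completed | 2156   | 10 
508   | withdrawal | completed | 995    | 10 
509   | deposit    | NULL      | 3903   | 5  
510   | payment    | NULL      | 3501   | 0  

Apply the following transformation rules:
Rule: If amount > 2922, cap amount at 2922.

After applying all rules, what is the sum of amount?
17854

Step 1: 2 records have amount > 2922
Step 2: These records originally summed to 7404
Step 3: After capping: 2 × 2922 = 5844
Step 4: Unaffected records sum: 12010
Step 5: Final sum = 5844 + 12010 = 17854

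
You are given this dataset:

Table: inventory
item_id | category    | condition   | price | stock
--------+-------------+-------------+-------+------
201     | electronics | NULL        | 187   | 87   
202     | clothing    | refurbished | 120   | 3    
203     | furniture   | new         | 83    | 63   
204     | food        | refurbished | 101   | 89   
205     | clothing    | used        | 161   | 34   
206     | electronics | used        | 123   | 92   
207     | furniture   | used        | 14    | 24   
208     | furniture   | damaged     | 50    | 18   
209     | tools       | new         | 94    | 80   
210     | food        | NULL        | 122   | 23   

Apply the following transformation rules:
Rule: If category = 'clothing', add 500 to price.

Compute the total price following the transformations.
2055

Step 1: Count records where category = 'clothing': 2
Step 2: Total bonus added: 2 × 500 = 1000
Step 3: Original sum of price: 1055
Step 4: Final sum = 1055 + 1000 = 2055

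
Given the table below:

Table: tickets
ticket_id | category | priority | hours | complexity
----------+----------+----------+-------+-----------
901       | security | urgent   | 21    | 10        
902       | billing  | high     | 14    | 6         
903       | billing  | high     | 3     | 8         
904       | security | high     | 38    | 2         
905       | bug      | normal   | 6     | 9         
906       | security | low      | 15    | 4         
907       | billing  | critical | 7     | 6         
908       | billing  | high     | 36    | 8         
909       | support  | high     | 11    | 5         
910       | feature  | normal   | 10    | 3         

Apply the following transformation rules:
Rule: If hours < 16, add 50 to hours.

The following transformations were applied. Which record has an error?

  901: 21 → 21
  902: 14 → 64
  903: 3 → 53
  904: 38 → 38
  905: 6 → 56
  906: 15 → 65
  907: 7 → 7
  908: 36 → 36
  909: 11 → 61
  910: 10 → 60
Record 907 has an error. The correct transformed value should be 57, not 7.

Step 1: Check each record against the rule
Step 2: Record 907 has hours = 7
Step 3: Since 7 < 16, the bonus should have been applied
Step 4: Correct value = 57, but claimed value = 7
Conclusion: Record 907 has the error.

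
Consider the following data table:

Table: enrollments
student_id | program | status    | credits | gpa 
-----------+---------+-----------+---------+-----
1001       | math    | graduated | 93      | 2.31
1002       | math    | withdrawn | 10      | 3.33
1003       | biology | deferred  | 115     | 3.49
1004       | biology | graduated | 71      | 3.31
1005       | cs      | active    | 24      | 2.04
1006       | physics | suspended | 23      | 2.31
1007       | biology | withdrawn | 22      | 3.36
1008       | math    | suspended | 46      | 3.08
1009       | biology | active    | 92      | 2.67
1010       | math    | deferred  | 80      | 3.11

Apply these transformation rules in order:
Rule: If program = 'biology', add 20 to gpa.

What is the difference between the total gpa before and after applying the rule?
80.0

Step 1: Original sum of gpa = 29.01
Step 2: 4 records have program = 'biology'
Step 3: Each affected record changes by 20
Step 4: Total change = 4 × 20 = 80
Step 5: New sum = 29.01 + 80 = 109.01
Step 6: Difference = |109.01 - 29.01| = 80.0
        (Sum increased by 80.0)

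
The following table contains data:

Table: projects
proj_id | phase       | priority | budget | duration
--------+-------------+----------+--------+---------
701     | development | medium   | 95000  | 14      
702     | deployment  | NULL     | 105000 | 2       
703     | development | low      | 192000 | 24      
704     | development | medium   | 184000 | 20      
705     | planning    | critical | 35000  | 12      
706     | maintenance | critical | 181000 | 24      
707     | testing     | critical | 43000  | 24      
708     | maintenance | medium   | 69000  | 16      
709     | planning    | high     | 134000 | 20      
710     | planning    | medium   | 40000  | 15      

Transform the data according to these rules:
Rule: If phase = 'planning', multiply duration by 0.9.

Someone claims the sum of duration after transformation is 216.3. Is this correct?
No, the correct result is 166.3.

Step 1: Calculate the correct sum after transformation
Step 2: Apply multiplier 0.9 to records where phase = 'planning'
Step 3: Correct result = 166.3
Step 4: Claimed result = 216.3
Step 5: 166.3 ≠ 216.3
Conclusion: The claimed result is incorrect. The correct answer is 166.3.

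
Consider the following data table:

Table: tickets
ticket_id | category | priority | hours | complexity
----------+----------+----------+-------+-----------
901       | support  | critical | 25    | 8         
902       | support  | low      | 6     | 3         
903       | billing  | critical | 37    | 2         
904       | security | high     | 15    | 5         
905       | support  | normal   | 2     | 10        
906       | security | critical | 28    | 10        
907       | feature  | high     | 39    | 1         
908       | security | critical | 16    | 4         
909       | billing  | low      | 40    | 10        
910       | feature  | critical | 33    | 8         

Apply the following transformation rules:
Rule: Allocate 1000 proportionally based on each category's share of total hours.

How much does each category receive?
billing: 319.5, feature: 298.76, security: 244.81, support: 136.93

Step 1: Calculate total hours = 241
Step 2: Calculate each category's proportion:
  billing: 77/241 = 31.95% → 319.5
  feature: 72/241 = 29.88% → 298.76
  security: 59/241 = 24.48% → 244.81
  support: 33/241 = 13.69% → 136.93
Step 3: Verify: sum of allocations ≈ 1000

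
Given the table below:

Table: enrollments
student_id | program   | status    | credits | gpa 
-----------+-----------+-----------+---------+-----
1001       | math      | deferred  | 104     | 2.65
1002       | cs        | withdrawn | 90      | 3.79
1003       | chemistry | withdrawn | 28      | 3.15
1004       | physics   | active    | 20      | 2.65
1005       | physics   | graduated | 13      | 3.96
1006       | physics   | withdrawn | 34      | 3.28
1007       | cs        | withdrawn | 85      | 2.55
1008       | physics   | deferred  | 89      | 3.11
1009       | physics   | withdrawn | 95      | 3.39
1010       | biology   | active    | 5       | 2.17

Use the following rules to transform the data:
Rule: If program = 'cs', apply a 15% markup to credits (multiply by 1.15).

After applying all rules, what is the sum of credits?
589.25

Step 1: Records with program = 'cs' have total credits = 175
Step 2: Apply multiplier: 175 × 1.15 = 201.25
Step 3: Other records total: 388
Step 4: Final sum = 201.25 + 388 = 589.25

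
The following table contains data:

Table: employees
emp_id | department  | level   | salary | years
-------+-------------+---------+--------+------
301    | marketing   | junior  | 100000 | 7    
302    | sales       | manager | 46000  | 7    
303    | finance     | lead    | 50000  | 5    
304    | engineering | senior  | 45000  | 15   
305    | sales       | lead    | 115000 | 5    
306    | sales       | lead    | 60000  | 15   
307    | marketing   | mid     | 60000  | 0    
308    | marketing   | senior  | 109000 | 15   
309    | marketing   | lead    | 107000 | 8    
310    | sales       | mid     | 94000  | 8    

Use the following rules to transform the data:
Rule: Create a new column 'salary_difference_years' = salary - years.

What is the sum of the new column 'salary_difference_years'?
785915

Step 1: For each record, compute salary - years
Example calculations:
  100000 - 7 = 99993
  46000 - 7 = 45993
  50000 - 5 = 49995
  ...
Step 2: Sum all derived values
Step 3: Total = 785915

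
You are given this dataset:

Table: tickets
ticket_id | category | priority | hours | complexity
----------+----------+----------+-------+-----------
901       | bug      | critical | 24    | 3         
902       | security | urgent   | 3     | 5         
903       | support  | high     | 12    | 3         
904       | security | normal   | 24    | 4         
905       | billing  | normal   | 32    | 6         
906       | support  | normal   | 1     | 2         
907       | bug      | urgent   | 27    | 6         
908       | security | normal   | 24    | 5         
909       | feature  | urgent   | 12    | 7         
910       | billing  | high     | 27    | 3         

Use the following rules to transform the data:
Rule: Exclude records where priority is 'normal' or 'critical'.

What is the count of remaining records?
5

Step 1: Count records to exclude
  - 4 (normal) + 1 (critical) = 5 records
Step 2: Total records: 10
Step 3: Remaining = 10 - 5 = 5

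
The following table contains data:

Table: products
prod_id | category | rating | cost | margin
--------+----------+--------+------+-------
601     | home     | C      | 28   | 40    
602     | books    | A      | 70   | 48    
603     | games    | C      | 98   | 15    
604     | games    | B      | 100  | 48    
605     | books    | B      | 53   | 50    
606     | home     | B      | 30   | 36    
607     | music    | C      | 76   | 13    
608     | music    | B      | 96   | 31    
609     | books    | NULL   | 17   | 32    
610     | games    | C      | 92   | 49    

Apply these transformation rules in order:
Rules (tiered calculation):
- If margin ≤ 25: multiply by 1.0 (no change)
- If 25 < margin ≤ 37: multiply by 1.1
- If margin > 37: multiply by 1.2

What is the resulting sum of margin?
418.9

Step 1: Tier 1 (margin ≤ 25): 2 records, sum = 28 × 1.0 = 28.0
Step 2: Tier 2 (25 < margin ≤ 37): 3 records, sum = 99 × 1.1 = 108.9
Step 3: Tier 3 (margin > 37): 5 records, sum = 235 × 1.2 = 282.0
Step 4: Final sum = 28.0 + 108.9 + 282.0 = 418.9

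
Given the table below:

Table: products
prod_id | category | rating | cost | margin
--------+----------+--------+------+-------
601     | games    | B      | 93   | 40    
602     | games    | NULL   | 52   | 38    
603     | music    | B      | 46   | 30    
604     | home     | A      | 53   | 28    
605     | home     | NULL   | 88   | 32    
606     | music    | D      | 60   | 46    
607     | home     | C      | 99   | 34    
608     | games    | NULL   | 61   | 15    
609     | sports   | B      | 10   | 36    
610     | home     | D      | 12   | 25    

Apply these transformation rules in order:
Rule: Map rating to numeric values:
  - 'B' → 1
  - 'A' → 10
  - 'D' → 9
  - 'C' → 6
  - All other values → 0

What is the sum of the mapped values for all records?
37

Step 1: Apply mapping to each record
Step 2: Count by status:
  'B': 3 records × 1 = 3
  'A': 1 records × 10 = 10
  'D': 2 records × 9 = 18
  'C': 1 records × 6 = 6
Step 3: Sum all mapped values = 37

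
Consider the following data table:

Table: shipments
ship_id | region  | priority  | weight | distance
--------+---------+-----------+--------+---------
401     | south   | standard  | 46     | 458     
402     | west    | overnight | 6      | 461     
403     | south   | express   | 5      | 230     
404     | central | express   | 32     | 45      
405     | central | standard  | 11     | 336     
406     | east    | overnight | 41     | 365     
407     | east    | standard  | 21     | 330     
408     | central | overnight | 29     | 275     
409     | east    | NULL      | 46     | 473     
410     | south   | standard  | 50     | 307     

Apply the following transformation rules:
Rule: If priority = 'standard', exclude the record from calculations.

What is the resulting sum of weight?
159

Step 1: Identify records where priority = 'standard'
Step 2: The excluded records sum to 128
Step 3: Original total weight = 287
Step 4: Remaining total = 287 - 128 = 159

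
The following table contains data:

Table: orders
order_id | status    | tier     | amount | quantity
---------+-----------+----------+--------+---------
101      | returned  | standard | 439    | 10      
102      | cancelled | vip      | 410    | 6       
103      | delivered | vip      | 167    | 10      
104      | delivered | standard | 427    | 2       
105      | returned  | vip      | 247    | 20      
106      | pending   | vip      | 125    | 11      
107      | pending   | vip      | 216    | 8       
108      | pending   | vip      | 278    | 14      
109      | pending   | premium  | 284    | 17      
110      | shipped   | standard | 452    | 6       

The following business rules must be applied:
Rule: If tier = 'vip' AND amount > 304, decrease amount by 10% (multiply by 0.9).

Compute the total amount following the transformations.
3004.0

Step 1: Find records where tier = 'vip' AND amount > 304
Step 2: 1 records match, summing to 410
Step 3: After multiplier: 410 × 0.9 = 369.0
Step 4: Unaffected records sum: 2635
Step 5: Final sum = 369.0 + 2635 = 3004.0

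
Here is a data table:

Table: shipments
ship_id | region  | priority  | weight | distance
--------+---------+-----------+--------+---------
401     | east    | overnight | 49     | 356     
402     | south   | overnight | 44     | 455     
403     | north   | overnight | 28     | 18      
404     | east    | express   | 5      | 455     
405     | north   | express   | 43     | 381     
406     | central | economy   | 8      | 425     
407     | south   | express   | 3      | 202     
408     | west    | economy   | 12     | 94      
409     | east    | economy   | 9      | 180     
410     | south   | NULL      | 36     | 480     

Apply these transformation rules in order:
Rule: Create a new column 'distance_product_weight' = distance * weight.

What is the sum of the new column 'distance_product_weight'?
80660

Step 1: For each record, compute distance * weight
Example calculations:
  356 * 49 = 17444
  455 * 44 = 20020
  18 * 28 = 504
  ...
Step 2: Sum all derived values
Step 3: Total = 80660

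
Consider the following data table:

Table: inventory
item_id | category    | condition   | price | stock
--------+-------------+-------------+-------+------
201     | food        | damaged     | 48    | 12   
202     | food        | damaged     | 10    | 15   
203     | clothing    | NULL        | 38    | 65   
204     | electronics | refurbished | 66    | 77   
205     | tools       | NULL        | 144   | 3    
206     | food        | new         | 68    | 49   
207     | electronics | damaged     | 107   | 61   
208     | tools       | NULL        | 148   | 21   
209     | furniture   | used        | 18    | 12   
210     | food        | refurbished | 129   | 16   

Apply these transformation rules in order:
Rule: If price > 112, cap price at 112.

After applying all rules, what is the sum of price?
691

Step 1: 3 records have price > 112
Step 2: These records originally summed to 421
Step 3: After capping: 3 × 112 = 336
Step 4: Unaffected records sum: 355
Step 5: Final sum = 336 + 355 = 691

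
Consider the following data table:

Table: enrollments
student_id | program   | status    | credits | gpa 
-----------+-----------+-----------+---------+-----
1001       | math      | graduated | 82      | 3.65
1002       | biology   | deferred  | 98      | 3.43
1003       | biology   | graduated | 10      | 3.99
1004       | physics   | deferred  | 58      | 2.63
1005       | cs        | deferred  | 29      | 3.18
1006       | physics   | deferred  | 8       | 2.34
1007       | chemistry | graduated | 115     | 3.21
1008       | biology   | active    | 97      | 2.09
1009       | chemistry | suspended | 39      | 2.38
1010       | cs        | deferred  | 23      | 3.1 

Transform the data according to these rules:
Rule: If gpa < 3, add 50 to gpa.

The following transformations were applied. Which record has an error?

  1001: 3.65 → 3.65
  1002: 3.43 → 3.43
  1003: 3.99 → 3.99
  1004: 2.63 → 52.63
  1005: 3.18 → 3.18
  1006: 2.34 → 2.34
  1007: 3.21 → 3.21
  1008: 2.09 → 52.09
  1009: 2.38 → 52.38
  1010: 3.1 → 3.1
Record 1006 has an error. The correct transformed value should be 52.34, not 2.34.

Step 1: Check each record against the rule
Step 2: Record 1006 has gpa = 2.34
Step 3: Since 2.34 < 3, the bonus should have been applied
Step 4: Correct value = 52.34, but claimed value = 2.34
Conclusion: Record 1006 has the error.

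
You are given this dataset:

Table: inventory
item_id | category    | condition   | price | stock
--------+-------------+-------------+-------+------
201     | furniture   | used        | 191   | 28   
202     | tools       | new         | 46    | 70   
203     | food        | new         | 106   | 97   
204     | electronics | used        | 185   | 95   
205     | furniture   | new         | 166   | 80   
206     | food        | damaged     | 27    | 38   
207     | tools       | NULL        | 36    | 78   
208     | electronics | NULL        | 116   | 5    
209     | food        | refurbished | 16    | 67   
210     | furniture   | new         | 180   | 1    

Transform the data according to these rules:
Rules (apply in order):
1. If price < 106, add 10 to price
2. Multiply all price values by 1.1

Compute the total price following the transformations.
1219.9

Step 1: Apply Rule 1 - Add 10 to records with price < 106
  - 4 records affected: 125 + (4 × 10) = 165
  - Unaffected records: 944
  - Sum after Rule 1: 1109
Step 2: Apply Rule 2 - Multiply all by 1.1
  - 1109 × 1.1 = 1219.9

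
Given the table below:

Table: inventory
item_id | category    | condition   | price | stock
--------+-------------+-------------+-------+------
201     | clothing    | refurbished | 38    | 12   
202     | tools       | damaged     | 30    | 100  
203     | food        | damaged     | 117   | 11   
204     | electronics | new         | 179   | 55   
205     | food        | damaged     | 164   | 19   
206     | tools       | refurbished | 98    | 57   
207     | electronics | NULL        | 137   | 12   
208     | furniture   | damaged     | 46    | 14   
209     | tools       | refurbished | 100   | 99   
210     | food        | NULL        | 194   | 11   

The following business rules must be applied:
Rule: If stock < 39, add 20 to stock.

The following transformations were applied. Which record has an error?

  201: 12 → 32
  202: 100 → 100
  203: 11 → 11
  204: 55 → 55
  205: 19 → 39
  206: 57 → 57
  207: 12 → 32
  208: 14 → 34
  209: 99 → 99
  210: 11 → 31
Record 203 has an error. The correct transformed value should be 31, not 11.

Step 1: Check each record against the rule
Step 2: Record 203 has stock = 11
Step 3: Since 11 < 39, the bonus should have been applied
Step 4: Correct value = 31, but claimed value = 11
Conclusion: Record 203 has the error.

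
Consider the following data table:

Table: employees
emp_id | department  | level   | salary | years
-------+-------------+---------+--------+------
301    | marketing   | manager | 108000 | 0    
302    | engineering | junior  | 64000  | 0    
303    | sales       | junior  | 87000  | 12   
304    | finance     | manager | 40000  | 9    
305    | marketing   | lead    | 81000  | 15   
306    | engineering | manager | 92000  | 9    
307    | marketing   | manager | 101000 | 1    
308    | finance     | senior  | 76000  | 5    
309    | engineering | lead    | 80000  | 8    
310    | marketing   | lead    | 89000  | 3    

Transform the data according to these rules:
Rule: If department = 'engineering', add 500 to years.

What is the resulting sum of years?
1562

Step 1: Count records where department = 'engineering': 3
Step 2: Total bonus added: 3 × 500 = 1500
Step 3: Original sum of years: 62
Step 4: Final sum = 62 + 1500 = 1562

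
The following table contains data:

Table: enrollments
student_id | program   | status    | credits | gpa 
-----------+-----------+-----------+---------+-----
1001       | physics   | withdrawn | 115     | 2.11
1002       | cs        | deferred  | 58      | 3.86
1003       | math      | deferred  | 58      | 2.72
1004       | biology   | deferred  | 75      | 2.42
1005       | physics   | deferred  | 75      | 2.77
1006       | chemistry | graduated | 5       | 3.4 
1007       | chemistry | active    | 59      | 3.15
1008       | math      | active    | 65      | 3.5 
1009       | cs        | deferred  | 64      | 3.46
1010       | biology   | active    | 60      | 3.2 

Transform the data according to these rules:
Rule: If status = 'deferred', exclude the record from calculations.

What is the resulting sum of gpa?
15.36

Step 1: Identify records where status = 'deferred'
Step 2: The excluded records sum to 15.23
Step 3: Original total gpa = 30.59
Step 4: Remaining total = 30.59 - 15.23 = 15.36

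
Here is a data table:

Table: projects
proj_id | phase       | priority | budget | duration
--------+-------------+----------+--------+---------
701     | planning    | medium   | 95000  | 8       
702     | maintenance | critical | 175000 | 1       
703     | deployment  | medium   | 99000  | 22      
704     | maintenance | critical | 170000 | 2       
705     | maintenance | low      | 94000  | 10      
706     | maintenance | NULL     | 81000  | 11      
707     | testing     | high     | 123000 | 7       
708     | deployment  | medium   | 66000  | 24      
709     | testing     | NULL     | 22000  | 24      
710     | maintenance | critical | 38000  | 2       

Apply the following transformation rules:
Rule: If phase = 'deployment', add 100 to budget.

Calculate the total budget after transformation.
963200

Step 1: Count records where phase = 'deployment': 2
Step 2: Total bonus added: 2 × 100 = 200
Step 3: Original sum of budget: 963000
Step 4: Final sum = 963000 + 200 = 963200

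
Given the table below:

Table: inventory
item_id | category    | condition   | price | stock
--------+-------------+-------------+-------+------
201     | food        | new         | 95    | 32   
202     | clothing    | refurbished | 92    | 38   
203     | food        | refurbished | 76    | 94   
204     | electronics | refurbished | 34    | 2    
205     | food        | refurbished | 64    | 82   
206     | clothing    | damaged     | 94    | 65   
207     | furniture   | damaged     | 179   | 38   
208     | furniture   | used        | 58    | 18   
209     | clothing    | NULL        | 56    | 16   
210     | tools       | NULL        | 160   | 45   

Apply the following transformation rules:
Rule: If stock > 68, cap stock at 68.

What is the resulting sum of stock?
390

Step 1: 2 records have stock > 68
Step 2: These records originally summed to 176
Step 3: After capping: 2 × 68 = 136
Step 4: Unaffected records sum: 254
Step 5: Final sum = 136 + 254 = 390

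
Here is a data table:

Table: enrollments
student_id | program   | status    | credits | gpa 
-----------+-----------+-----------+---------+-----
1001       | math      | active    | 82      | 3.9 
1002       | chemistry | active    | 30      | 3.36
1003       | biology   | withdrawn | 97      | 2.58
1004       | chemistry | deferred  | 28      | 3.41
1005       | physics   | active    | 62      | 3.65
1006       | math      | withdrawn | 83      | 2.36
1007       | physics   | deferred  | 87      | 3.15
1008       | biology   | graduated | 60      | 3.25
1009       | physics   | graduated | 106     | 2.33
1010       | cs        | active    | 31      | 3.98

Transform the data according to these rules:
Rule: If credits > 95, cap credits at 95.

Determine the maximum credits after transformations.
95

Step 1: Original maximum credits = 106
Step 2: Apply cap at 95
Step 3: 2 records had credits > 95 and were capped
Step 4: Maximum after transformation = 95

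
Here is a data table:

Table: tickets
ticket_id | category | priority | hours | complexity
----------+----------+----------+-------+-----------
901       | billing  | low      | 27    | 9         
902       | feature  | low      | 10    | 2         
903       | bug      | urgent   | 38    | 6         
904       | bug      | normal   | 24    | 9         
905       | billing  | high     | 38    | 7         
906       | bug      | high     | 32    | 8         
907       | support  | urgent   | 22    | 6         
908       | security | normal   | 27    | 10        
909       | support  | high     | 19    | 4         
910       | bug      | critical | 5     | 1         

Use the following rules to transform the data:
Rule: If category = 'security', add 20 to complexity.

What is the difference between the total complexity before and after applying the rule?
20

Step 1: Original sum of complexity = 62
Step 2: 1 records have category = 'security'
Step 3: Each affected record changes by 20
Step 4: Total change = 1 × 20 = 20
Step 5: New sum = 62 + 20 = 82
Step 6: Difference = |82 - 62| = 20
        (Sum increased by 20)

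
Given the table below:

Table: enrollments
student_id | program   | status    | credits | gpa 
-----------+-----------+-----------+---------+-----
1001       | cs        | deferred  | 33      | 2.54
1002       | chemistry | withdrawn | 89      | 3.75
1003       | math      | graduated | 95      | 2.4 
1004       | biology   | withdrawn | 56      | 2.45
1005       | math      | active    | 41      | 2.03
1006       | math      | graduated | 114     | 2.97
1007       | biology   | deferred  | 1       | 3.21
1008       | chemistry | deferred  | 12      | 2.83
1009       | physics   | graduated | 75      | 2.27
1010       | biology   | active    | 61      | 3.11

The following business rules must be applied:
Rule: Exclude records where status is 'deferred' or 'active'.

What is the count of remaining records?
5

Step 1: Count records to exclude
  - 3 (deferred) + 2 (active) = 5 records
Step 2: Total records: 10
Step 3: Remaining = 10 - 5 = 5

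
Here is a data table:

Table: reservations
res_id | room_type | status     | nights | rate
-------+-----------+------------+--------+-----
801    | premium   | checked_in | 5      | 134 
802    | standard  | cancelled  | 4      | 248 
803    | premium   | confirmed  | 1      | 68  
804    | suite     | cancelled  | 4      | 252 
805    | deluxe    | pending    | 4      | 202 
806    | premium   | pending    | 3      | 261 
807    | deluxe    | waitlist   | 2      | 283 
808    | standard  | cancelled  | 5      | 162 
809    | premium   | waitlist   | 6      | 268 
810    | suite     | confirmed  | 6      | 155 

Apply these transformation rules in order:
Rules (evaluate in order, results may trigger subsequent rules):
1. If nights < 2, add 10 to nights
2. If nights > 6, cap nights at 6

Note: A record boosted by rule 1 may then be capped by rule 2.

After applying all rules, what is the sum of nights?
45

Step 1: Apply rule 1 to records with nights < 2
  - 1 records get bonus of 10
  - Of these, 1 records then exceed 6 and get capped
Step 2: Apply rule 2 to records with nights > 6
  - 0 records (original) are capped
Step 3: Calculate final sum = 45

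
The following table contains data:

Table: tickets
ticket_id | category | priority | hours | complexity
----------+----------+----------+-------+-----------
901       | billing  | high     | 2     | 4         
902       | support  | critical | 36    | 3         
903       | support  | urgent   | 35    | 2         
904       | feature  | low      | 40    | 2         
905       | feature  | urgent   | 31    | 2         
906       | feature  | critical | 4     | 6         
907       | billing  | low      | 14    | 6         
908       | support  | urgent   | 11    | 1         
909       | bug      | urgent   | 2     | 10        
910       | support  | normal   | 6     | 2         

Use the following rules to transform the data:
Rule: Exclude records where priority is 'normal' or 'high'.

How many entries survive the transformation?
8

Step 1: Count records to exclude
  - 1 (normal) + 1 (high) = 2 records
Step 2: Total records: 10
Step 3: Remaining = 10 - 2 = 8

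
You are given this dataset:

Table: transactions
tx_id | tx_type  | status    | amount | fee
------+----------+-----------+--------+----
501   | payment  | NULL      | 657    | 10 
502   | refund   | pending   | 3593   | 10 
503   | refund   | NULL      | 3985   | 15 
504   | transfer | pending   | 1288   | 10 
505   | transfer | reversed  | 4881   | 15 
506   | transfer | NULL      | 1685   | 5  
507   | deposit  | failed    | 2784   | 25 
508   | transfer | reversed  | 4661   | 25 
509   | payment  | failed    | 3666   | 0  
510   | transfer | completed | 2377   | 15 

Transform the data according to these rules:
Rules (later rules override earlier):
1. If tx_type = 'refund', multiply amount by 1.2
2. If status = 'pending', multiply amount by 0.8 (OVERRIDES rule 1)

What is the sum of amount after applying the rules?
29397.8

Step 1: Rule 2 takes priority for records with status = 'pending'
  - 2 records: 4881 × 0.8 = 3904.8
Step 2: Rule 1 applies to remaining records with tx_type = 'refund'
  - 1 records: 3985 × 1.2 = 4782.0
Step 3: Other records unchanged: 20711
Step 4: Final sum = 3904.8 + 4782.0 + 20711 = 29397.8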